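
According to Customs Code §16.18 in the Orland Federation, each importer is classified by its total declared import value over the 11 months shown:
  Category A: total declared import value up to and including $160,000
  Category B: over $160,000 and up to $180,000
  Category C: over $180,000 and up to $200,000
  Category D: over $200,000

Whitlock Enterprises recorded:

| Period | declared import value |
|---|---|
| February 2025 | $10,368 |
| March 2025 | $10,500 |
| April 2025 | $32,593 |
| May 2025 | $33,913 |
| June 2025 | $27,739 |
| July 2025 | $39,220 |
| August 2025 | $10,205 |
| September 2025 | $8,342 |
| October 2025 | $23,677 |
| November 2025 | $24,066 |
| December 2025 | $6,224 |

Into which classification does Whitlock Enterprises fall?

Category D

Total declared import value: $10,368 + $10,500 + $32,593 + $33,913 + $27,739 + $39,220 + $10,205 + $8,342 + $23,677 + $24,066 + $6,224 = $226,847.
$226,847 > $200,000, so Category D applies.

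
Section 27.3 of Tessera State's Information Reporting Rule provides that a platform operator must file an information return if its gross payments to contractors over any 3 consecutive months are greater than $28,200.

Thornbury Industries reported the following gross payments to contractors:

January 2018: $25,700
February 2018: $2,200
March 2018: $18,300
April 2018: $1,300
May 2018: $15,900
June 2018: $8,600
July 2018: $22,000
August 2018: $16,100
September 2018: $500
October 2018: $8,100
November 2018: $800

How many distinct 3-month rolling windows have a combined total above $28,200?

January 2018–March 2018: $25,700 + $2,200 + $18,300 = $46,200 (over)
February 2018–April 2018: $2,200 + $18,300 + $1,300 = $21,800 (under)
March 2018–May 2018: $18,300 + $1,300 + $15,900 = $35,500 (over)
April 2018–June 2018: $1,300 + $15,900 + $8,600 = $25,800 (under)
May 2018–July 2018: $15,900 + $8,600 + $22,000 = $46,500 (over)
June 2018–August 2018: $8,600 + $22,000 + $16,100 = $46,700 (over)
July 2018–September 2018: $22,000 + $16,100 + $500 = $38,600 (over)
August 2018–October 2018: $16,100 + $500 + $8,100 = $24,700 (under)
September 2018–November 2018: $500 + $8,100 + $800 = $9,400 (under)
5 windows exceed the threshold.

5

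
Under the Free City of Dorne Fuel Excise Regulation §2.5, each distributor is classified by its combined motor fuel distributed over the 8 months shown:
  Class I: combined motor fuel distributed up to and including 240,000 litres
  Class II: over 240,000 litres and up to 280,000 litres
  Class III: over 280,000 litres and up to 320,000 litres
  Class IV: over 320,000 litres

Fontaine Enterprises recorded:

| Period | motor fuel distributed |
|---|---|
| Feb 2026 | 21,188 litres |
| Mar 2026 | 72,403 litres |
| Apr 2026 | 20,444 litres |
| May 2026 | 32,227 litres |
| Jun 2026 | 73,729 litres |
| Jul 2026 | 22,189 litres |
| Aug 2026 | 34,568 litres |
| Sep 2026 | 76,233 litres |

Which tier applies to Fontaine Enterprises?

Class IV

Combined motor fuel distributed: 21,188 litres + 72,403 litres + 20,444 litres + 32,227 litres + 73,729 litres + 22,189 litres + 34,568 litres + 76,233 litres = 352,981 litres.
352,981 litres > 320,000 litres, so Class IV applies.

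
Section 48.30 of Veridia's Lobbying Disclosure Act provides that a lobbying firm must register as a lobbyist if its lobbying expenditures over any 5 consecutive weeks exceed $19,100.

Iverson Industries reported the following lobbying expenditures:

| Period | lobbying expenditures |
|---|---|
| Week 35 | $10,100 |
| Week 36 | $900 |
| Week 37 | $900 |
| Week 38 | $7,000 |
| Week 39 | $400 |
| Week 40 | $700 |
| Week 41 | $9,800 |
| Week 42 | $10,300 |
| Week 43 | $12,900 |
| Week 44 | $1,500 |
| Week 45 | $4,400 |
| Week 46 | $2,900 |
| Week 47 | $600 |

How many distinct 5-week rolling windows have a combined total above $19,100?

Week 35–Week 39: $10,100 + $900 + $900 + $7,000 + $400 = $19,300 (over)
Week 36–Week 40: $900 + $900 + $7,000 + $400 + $700 = $9,900 (under)
Week 37–Week 41: $900 + $7,000 + $400 + $700 + $9,800 = $18,800 (under)
Week 38–Week 42: $7,000 + $400 + $700 + $9,800 + $10,300 = $28,200 (over)
Week 39–Week 43: $400 + $700 + $9,800 + $10,300 + $12,900 = $34,100 (over)
Week 40–Week 44: $700 + $9,800 + $10,300 + $12,900 + $1,500 = $35,200 (over)
Week 41–Week 45: $9,800 + $10,300 + $12,900 + $1,500 + $4,400 = $38,900 (over)
Week 42–Week 46: $10,300 + $12,900 + $1,500 + $4,400 + $2,900 = $32,000 (over)
Week 43–Week 47: $12,900 + $1,500 + $4,400 + $2,900 + $600 = $22,300 (over)
7 windows exceed the threshold.

7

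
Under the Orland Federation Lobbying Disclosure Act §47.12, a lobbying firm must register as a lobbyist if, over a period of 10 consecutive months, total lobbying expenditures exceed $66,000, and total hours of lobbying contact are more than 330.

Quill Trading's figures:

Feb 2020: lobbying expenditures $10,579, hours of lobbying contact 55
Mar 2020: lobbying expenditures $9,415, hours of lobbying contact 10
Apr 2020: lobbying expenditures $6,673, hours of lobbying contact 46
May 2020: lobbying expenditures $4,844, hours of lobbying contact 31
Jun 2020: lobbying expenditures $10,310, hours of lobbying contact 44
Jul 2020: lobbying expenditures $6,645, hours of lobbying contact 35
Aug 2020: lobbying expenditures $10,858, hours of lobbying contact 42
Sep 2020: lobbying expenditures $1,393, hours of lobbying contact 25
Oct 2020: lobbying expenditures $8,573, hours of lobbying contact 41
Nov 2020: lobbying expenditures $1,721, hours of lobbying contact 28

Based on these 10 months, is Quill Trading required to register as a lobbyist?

Yes

Total lobbying expenditures: $10,579 + $9,415 + $6,673 + $4,844 + $10,310 + $6,645 + $10,858 + $1,393 + $8,573 + $1,721 = $71,011 (> $66,000).
Total hours of lobbying contact: 55 + 10 + 46 + 31 + 44 + 35 + 42 + 25 + 41 + 28 = 357 (> 330).
The test is 'and': both thresholds are exceeded.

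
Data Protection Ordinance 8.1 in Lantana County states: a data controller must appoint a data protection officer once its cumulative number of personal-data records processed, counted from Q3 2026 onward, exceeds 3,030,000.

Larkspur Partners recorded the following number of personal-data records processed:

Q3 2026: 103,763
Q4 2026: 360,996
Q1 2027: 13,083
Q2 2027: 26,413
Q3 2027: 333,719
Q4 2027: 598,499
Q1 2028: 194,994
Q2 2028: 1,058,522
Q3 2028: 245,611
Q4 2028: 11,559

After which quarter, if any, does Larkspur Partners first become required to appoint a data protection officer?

Not triggered

Through Q3 2026: 103,763
Through Q4 2026: 464,759
Through Q1 2027: 477,842
Through Q2 2027: 504,255
Through Q3 2027: 837,974
Through Q4 2027: 1,436,473
Through Q1 2028: 1,631,467
Through Q2 2028: 2,689,989
Through Q3 2028: 2,935,600
Through Q4 2028: 2,947,159
Final cumulative total 2,947,159 ≤ 3,030,000; the threshold is never exceeded.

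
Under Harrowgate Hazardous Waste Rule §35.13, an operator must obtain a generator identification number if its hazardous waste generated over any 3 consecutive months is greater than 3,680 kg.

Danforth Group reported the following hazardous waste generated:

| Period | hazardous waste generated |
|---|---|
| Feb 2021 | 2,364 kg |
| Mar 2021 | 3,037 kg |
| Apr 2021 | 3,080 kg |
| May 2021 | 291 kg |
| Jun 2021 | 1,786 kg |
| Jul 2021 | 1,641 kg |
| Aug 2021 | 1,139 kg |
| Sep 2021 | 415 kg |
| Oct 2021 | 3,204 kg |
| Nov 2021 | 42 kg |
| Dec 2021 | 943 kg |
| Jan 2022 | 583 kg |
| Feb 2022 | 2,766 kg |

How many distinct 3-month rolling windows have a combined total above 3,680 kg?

Feb 2021–Apr 2021: 2,364 kg + 3,037 kg + 3,080 kg = 8,481 kg (over)
Mar 2021–May 2021: 3,037 kg + 3,080 kg + 291 kg = 6,408 kg (over)
Apr 2021–Jun 2021: 3,080 kg + 291 kg + 1,786 kg = 5,157 kg (over)
May 2021–Jul 2021: 291 kg + 1,786 kg + 1,641 kg = 3,718 kg (over)
Jun 2021–Aug 2021: 1,786 kg + 1,641 kg + 1,139 kg = 4,566 kg (over)
Jul 2021–Sep 2021: 1,641 kg + 1,139 kg + 415 kg = 3,195 kg (under)
Aug 2021–Oct 2021: 1,139 kg + 415 kg + 3,204 kg = 4,758 kg (over)
Sep 2021–Nov 2021: 415 kg + 3,204 kg + 42 kg = 3,661 kg (under)
Oct 2021–Dec 2021: 3,204 kg + 42 kg + 943 kg = 4,189 kg (over)
Nov 2021–Jan 2022: 42 kg + 943 kg + 583 kg = 1,568 kg (under)
Dec 2021–Feb 2022: 943 kg + 583 kg + 2,766 kg = 4,292 kg (over)
8 windows exceed the threshold.

8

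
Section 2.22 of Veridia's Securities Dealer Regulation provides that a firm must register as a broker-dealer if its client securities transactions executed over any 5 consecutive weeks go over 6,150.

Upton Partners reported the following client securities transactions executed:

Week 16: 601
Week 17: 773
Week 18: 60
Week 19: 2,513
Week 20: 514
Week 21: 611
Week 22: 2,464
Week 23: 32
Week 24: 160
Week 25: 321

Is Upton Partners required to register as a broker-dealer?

Yes

Week 16–Week 20: 601 + 773 + 60 + 2,513 + 514 = 4,461 (under)
Week 17–Week 21: 773 + 60 + 2,513 + 514 + 611 = 4,471 (under)
Week 18–Week 22: 60 + 2,513 + 514 + 611 + 2,464 = 6,162 (over)
Week 19–Week 23: 2,513 + 514 + 611 + 2,464 + 32 = 6,134 (under)
Week 20–Week 24: 514 + 611 + 2,464 + 32 + 160 = 3,781 (under)
Week 21–Week 25: 611 + 2,464 + 32 + 160 + 321 = 3,588 (under)
At least one window exceeds 6,150.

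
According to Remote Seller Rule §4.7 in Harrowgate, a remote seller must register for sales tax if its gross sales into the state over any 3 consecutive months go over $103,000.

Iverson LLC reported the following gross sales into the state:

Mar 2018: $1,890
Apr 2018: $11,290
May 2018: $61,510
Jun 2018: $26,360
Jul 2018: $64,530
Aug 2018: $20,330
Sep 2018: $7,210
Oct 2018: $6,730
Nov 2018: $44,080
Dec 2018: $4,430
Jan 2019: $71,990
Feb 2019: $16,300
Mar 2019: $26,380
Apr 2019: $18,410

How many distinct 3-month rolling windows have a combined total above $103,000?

Mar 2018–May 2018: $1,890 + $11,290 + $61,510 = $74,690 (under)
Apr 2018–Jun 2018: $11,290 + $61,510 + $26,360 = $99,160 (under)
May 2018–Jul 2018: $61,510 + $26,360 + $64,530 = $152,400 (over)
Jun 2018–Aug 2018: $26,360 + $64,530 + $20,330 = $111,220 (over)
Jul 2018–Sep 2018: $64,530 + $20,330 + $7,210 = $92,070 (under)
Aug 2018–Oct 2018: $20,330 + $7,210 + $6,730 = $34,270 (under)
Sep 2018–Nov 2018: $7,210 + $6,730 + $44,080 = $58,020 (under)
Oct 2018–Dec 2018: $6,730 + $44,080 + $4,430 = $55,240 (under)
Nov 2018–Jan 2019: $44,080 + $4,430 + $71,990 = $120,500 (over)
Dec 2018–Feb 2019: $4,430 + $71,990 + $16,300 = $92,720 (under)
Jan 2019–Mar 2019: $71,990 + $16,300 + $26,380 = $114,670 (over)
Feb 2019–Apr 2019: $16,300 + $26,380 + $18,410 = $61,090 (under)
4 windows exceed the threshold.

4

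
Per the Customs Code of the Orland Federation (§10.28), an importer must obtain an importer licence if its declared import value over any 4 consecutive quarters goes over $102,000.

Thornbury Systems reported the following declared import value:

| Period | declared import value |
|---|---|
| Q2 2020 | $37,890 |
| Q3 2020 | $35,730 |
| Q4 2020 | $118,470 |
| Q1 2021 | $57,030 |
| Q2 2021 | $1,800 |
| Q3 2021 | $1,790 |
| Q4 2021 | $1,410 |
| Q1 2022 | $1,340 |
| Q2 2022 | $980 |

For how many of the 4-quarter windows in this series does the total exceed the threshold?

Q2 2020–Q1 2021: $37,890 + $35,730 + $118,470 + $57,030 = $249,120 (over)
Q3 2020–Q2 2021: $35,730 + $118,470 + $57,030 + $1,800 = $213,030 (over)
Q4 2020–Q3 2021: $118,470 + $57,030 + $1,800 + $1,790 = $179,090 (over)
Q1 2021–Q4 2021: $57,030 + $1,800 + $1,790 + $1,410 = $62,030 (under)
Q2 2021–Q1 2022: $1,800 + $1,790 + $1,410 + $1,340 = $6,340 (under)
Q3 2021–Q2 2022: $1,790 + $1,410 + $1,340 + $980 = $5,520 (under)
3 windows exceed the threshold.

3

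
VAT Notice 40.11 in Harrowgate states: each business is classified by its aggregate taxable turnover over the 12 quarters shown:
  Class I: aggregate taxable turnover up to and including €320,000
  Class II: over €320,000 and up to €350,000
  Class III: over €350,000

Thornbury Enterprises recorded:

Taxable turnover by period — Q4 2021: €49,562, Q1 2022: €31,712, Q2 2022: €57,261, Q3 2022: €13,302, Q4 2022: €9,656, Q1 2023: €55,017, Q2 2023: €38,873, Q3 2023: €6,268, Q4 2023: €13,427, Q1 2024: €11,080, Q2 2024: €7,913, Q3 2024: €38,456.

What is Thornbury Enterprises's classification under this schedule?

Class II

Aggregate taxable turnover: €49,562 + €31,712 + €57,261 + €13,302 + €9,656 + €55,017 + €38,873 + €6,268 + €13,427 + €11,080 + €7,913 + €38,456 = €332,527.
€320,000 < €332,527 ≤ €350,000, so Class II applies.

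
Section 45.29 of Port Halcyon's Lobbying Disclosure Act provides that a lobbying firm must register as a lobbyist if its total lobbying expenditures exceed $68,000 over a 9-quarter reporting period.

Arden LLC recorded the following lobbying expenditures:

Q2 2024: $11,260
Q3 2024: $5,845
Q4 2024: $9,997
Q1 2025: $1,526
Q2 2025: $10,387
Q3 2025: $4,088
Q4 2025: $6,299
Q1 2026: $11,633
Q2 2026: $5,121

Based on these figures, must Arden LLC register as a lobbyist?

No

Total lobbying expenditures: $11,260 + $5,845 + $9,997 + $1,526 + $10,387 + $4,088 + $6,299 + $11,633 + $5,121 = $66,156.
$66,156 ≤ $68,000, so the threshold is not exceeded.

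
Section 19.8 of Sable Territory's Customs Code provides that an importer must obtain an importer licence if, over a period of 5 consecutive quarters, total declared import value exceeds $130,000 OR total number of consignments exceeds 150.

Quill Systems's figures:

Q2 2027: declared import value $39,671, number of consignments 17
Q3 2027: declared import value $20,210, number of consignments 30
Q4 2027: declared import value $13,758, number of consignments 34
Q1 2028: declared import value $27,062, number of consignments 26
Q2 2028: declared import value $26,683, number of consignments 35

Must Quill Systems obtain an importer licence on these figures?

No

Total declared import value: $39,671 + $20,210 + $13,758 + $27,062 + $26,683 = $127,384 (≤ $130,000).
Total number of consignments: 17 + 30 + 34 + 26 + 35 = 142 (≤ 150).
The test is 'or': neither threshold is exceeded.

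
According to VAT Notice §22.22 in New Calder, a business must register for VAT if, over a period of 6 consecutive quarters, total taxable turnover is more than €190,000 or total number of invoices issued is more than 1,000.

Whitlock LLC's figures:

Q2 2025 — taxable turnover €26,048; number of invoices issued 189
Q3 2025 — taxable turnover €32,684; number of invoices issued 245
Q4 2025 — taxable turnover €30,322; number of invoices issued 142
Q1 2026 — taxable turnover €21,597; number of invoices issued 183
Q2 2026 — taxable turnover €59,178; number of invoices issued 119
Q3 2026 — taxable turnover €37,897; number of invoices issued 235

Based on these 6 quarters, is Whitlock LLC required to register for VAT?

Total taxable turnover: €26,048 + €32,684 + €30,322 + €21,597 + €59,178 + €37,897 = €207,726 (> €190,000).
Total number of invoices issued: 189 + 245 + 142 + 183 + 119 + 235 = 1,113 (> 1,000).
The test is 'or': at least one threshold is exceeded.

Yes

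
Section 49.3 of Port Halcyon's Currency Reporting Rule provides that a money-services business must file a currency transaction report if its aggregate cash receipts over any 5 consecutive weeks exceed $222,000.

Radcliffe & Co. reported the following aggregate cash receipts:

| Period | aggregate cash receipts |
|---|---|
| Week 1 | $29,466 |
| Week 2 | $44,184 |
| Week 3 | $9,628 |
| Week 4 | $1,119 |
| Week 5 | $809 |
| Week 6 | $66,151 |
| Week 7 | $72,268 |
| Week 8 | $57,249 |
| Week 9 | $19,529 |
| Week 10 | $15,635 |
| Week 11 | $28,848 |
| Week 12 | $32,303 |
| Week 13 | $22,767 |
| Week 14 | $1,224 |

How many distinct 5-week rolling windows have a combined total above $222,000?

Week 1–Week 5: $29,466 + $44,184 + $9,628 + $1,119 + $809 = $85,206 (under)
Week 2–Week 6: $44,184 + $9,628 + $1,119 + $809 + $66,151 = $121,891 (under)
Week 3–Week 7: $9,628 + $1,119 + $809 + $66,151 + $72,268 = $149,975 (under)
Week 4–Week 8: $1,119 + $809 + $66,151 + $72,268 + $57,249 = $197,596 (under)
Week 5–Week 9: $809 + $66,151 + $72,268 + $57,249 + $19,529 = $216,006 (under)
Week 6–Week 10: $66,151 + $72,268 + $57,249 + $19,529 + $15,635 = $230,832 (over)
Week 7–Week 11: $72,268 + $57,249 + $19,529 + $15,635 + $28,848 = $193,529 (under)
Week 8–Week 12: $57,249 + $19,529 + $15,635 + $28,848 + $32,303 = $153,564 (under)
Week 9–Week 13: $19,529 + $15,635 + $28,848 + $32,303 + $22,767 = $119,082 (under)
Week 10–Week 14: $15,635 + $28,848 + $32,303 + $22,767 + $1,224 = $100,777 (under)
1 window exceeds the threshold.

1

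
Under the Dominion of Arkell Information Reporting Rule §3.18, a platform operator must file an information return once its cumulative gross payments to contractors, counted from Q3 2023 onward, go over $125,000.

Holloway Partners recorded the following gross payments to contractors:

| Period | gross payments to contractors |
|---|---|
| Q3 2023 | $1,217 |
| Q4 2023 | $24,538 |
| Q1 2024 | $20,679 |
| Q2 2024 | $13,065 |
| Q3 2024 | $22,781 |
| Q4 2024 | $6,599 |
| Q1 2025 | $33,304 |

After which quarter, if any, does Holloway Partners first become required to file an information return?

Through Q3 2023: $1,217
Through Q4 2023: $25,755
Through Q1 2024: $46,434
Through Q2 2024: $59,499
Through Q3 2024: $82,280
Through Q4 2024: $88,879
Through Q1 2025: $122,183
Final cumulative total $122,183 ≤ $125,000; the threshold is never exceeded.

Not triggered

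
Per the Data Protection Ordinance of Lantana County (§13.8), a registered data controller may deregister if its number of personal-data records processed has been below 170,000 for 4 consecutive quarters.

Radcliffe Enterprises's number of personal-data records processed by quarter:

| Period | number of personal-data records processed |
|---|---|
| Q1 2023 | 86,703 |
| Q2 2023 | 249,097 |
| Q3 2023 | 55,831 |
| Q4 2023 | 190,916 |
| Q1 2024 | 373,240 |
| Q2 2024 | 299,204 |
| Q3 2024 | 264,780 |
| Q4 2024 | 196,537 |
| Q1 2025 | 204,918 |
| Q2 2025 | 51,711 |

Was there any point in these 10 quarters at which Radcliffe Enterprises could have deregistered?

Quarters below 170,000: Q1 2023, Q3 2023, Q2 2025.
Longest run of consecutive quarters below the threshold: 1.
1 < 4, so Radcliffe Enterprises never became eligible.

No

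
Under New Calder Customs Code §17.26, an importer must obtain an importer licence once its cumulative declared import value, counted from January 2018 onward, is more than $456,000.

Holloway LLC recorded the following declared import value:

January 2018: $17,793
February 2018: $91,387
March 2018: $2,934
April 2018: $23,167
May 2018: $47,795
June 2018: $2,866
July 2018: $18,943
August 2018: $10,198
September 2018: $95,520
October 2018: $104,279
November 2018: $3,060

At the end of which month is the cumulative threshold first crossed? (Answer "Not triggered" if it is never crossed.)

Through January 2018: $17,793
Through February 2018: $109,180
Through March 2018: $112,114
Through April 2018: $135,281
Through May 2018: $183,076
Through June 2018: $185,942
Through July 2018: $204,885
Through August 2018: $215,083
Through September 2018: $310,603
Through October 2018: $414,882
Through November 2018: $417,942
Final cumulative total $417,942 ≤ $456,000; the threshold is never exceeded.

Not triggered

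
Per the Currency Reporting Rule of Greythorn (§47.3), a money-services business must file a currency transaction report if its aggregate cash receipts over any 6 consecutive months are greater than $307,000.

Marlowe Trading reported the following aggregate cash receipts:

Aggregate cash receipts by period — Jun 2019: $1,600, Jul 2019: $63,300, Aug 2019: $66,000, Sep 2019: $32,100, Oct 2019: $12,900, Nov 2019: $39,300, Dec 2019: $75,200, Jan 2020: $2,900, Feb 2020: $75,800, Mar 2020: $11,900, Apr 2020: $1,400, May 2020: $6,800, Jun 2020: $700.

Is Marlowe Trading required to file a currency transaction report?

No

Jun 2019–Nov 2019: $1,600 + $63,300 + $66,000 + $32,100 + $12,900 + $39,300 = $215,200 (under)
Jul 2019–Dec 2019: $63,300 + $66,000 + $32,100 + $12,900 + $39,300 + $75,200 = $288,800 (under)
Aug 2019–Jan 2020: $66,000 + $32,100 + $12,900 + $39,300 + $75,200 + $2,900 = $228,400 (under)
Sep 2019–Feb 2020: $32,100 + $12,900 + $39,300 + $75,200 + $2,900 + $75,800 = $238,200 (under)
Oct 2019–Mar 2020: $12,900 + $39,300 + $75,200 + $2,900 + $75,800 + $11,900 = $218,000 (under)
Nov 2019–Apr 2020: $39,300 + $75,200 + $2,900 + $75,800 + $11,900 + $1,400 = $206,500 (under)
Dec 2019–May 2020: $75,200 + $2,900 + $75,800 + $11,900 + $1,400 + $6,800 = $174,000 (under)
Jan 2020–Jun 2020: $2,900 + $75,800 + $11,900 + $1,400 + $6,800 + $700 = $99,500 (under)
No window exceeds $307,000.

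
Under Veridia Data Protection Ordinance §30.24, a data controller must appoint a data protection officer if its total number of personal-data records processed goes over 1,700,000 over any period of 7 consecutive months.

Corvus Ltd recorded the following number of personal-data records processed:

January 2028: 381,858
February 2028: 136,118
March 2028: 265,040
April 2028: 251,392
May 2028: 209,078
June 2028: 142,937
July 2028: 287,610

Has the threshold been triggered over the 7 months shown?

No

Total number of personal-data records processed: 381,858 + 136,118 + 265,040 + 251,392 + 209,078 + 142,937 + 287,610 = 1,674,033.
1,674,033 ≤ 1,700,000, so the threshold is not exceeded.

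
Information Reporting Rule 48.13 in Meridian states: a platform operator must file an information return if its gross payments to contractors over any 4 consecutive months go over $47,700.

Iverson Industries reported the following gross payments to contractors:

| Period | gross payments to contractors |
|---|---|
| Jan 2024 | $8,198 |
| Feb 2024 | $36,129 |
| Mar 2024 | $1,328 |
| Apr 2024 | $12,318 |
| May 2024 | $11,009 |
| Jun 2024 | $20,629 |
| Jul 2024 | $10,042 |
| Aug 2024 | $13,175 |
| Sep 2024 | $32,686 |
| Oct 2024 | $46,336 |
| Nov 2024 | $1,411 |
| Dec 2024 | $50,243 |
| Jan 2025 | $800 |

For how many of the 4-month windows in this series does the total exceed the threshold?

Jan 2024–Apr 2024: $8,198 + $36,129 + $1,328 + $12,318 = $57,973 (over)
Feb 2024–May 2024: $36,129 + $1,328 + $12,318 + $11,009 = $60,784 (over)
Mar 2024–Jun 2024: $1,328 + $12,318 + $11,009 + $20,629 = $45,284 (under)
Apr 2024–Jul 2024: $12,318 + $11,009 + $20,629 + $10,042 = $53,998 (over)
May 2024–Aug 2024: $11,009 + $20,629 + $10,042 + $13,175 = $54,855 (over)
Jun 2024–Sep 2024: $20,629 + $10,042 + $13,175 + $32,686 = $76,532 (over)
Jul 2024–Oct 2024: $10,042 + $13,175 + $32,686 + $46,336 = $102,239 (over)
Aug 2024–Nov 2024: $13,175 + $32,686 + $46,336 + $1,411 = $93,608 (over)
Sep 2024–Dec 2024: $32,686 + $46,336 + $1,411 + $50,243 = $130,676 (over)
Oct 2024–Jan 2025: $46,336 + $1,411 + $50,243 + $800 = $98,790 (over)
9 windows exceed the threshold.

9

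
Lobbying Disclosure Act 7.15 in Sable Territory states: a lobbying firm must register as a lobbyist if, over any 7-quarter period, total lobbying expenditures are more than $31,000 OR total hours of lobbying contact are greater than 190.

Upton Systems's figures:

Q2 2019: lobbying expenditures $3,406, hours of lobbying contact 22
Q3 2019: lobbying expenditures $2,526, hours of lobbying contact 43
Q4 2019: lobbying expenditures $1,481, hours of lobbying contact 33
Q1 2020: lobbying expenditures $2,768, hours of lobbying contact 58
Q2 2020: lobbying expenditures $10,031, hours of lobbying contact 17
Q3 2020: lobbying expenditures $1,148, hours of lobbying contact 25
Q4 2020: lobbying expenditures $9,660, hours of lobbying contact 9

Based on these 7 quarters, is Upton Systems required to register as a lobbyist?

Yes

Total lobbying expenditures: $3,406 + $2,526 + $1,481 + $2,768 + $10,031 + $1,148 + $9,660 = $31,020 (> $31,000).
Total hours of lobbying contact: 22 + 43 + 33 + 58 + 17 + 25 + 9 = 207 (> 190).
The test is 'or': at least one threshold is exceeded.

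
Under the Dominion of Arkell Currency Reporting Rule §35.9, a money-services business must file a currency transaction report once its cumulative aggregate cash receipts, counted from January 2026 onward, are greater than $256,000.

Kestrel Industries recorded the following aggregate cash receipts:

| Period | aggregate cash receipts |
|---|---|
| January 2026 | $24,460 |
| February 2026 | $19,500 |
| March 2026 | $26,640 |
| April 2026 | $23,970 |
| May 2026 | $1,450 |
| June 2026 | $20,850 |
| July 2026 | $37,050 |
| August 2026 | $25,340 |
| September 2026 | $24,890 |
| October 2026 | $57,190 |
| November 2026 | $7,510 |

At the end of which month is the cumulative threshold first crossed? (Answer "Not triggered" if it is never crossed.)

October 2026

Through January 2026: $24,460
Through February 2026: $43,960
Through March 2026: $70,600
Through April 2026: $94,570
Through May 2026: $96,020
Through June 2026: $116,870
Through July 2026: $153,920
Through August 2026: $179,260
Through September 2026: $204,150
Through October 2026: $261,340 ← exceeds threshold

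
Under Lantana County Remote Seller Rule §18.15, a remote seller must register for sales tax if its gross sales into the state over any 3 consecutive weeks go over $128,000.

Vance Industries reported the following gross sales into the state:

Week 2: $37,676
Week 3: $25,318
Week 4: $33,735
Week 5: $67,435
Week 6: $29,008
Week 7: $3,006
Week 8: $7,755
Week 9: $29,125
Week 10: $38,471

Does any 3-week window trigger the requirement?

Week 2–Week 4: $37,676 + $25,318 + $33,735 = $96,729 (under)
Week 3–Week 5: $25,318 + $33,735 + $67,435 = $126,488 (under)
Week 4–Week 6: $33,735 + $67,435 + $29,008 = $130,178 (over)
Week 5–Week 7: $67,435 + $29,008 + $3,006 = $99,449 (under)
Week 6–Week 8: $29,008 + $3,006 + $7,755 = $39,769 (under)
Week 7–Week 9: $3,006 + $7,755 + $29,125 = $39,886 (under)
Week 8–Week 10: $7,755 + $29,125 + $38,471 = $75,351 (under)
At least one window exceeds $128,000.

Yes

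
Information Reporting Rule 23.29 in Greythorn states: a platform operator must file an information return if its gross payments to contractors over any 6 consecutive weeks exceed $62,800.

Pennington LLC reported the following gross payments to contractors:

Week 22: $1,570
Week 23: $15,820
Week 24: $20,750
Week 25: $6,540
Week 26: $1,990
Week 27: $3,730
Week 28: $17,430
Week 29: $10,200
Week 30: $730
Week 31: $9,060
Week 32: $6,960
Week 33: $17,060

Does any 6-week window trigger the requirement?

Week 22–Week 27: $1,570 + $15,820 + $20,750 + $6,540 + $1,990 + $3,730 = $50,400 (under)
Week 23–Week 28: $15,820 + $20,750 + $6,540 + $1,990 + $3,730 + $17,430 = $66,260 (over)
Week 24–Week 29: $20,750 + $6,540 + $1,990 + $3,730 + $17,430 + $10,200 = $60,640 (under)
Week 25–Week 30: $6,540 + $1,990 + $3,730 + $17,430 + $10,200 + $730 = $40,620 (under)
Week 26–Week 31: $1,990 + $3,730 + $17,430 + $10,200 + $730 + $9,060 = $43,140 (under)
Week 27–Week 32: $3,730 + $17,430 + $10,200 + $730 + $9,060 + $6,960 = $48,110 (under)
Week 28–Week 33: $17,430 + $10,200 + $730 + $9,060 + $6,960 + $17,060 = $61,440 (under)
At least one window exceeds $62,800.

Yes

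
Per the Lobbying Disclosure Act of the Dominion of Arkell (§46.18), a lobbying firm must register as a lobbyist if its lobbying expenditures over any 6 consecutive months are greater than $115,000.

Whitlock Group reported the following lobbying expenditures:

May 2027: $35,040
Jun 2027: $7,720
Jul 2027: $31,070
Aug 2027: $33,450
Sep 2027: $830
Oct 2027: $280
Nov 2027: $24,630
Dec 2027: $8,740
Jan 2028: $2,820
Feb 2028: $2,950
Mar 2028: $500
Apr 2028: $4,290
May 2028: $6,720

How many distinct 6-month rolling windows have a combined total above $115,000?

May 2027–Oct 2027: $35,040 + $7,720 + $31,070 + $33,450 + $830 + $280 = $108,390 (under)
Jun 2027–Nov 2027: $7,720 + $31,070 + $33,450 + $830 + $280 + $24,630 = $97,980 (under)
Jul 2027–Dec 2027: $31,070 + $33,450 + $830 + $280 + $24,630 + $8,740 = $99,000 (under)
Aug 2027–Jan 2028: $33,450 + $830 + $280 + $24,630 + $8,740 + $2,820 = $70,750 (under)
Sep 2027–Feb 2028: $830 + $280 + $24,630 + $8,740 + $2,820 + $2,950 = $40,250 (under)
Oct 2027–Mar 2028: $280 + $24,630 + $8,740 + $2,820 + $2,950 + $500 = $39,920 (under)
Nov 2027–Apr 2028: $24,630 + $8,740 + $2,820 + $2,950 + $500 + $4,290 = $43,930 (under)
Dec 2027–May 2028: $8,740 + $2,820 + $2,950 + $500 + $4,290 + $6,720 = $26,020 (under)
0 windows exceed the threshold.

0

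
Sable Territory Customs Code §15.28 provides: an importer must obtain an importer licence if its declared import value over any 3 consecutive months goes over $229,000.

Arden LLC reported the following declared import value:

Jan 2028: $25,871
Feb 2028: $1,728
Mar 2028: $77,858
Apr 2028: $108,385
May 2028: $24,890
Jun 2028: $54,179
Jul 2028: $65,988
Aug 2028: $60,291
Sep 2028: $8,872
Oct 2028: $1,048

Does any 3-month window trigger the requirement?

Jan 2028–Mar 2028: $25,871 + $1,728 + $77,858 = $105,457 (under)
Feb 2028–Apr 2028: $1,728 + $77,858 + $108,385 = $187,971 (under)
Mar 2028–May 2028: $77,858 + $108,385 + $24,890 = $211,133 (under)
Apr 2028–Jun 2028: $108,385 + $24,890 + $54,179 = $187,454 (under)
May 2028–Jul 2028: $24,890 + $54,179 + $65,988 = $145,057 (under)
Jun 2028–Aug 2028: $54,179 + $65,988 + $60,291 = $180,458 (under)
Jul 2028–Sep 2028: $65,988 + $60,291 + $8,872 = $135,151 (under)
Aug 2028–Oct 2028: $60,291 + $8,872 + $1,048 = $70,211 (under)
No window exceeds $229,000.

No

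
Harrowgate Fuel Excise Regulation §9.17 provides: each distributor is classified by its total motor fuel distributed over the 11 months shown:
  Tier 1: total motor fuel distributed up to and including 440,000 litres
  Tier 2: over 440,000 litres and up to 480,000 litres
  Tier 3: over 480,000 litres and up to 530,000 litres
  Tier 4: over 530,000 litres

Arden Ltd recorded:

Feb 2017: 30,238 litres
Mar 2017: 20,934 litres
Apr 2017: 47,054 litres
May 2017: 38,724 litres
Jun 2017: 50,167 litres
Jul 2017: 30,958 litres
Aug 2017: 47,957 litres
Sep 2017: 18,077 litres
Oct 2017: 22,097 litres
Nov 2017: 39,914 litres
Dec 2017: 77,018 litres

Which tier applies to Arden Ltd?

Tier 1

Total motor fuel distributed: 30,238 litres + 20,934 litres + 47,054 litres + 38,724 litres + 50,167 litres + 30,958 litres + 47,957 litres + 18,077 litres + 22,097 litres + 39,914 litres + 77,018 litres = 423,138 litres.
423,138 litres ≤ 440,000 litres, so Tier 1 applies.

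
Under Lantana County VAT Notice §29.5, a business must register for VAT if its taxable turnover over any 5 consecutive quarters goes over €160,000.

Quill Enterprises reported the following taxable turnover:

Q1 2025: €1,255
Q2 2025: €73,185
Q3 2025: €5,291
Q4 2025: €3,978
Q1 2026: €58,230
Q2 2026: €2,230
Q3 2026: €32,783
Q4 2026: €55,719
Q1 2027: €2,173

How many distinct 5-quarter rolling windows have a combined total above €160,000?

0

Q1 2025–Q1 2026: €1,255 + €73,185 + €5,291 + €3,978 + €58,230 = €141,939 (under)
Q2 2025–Q2 2026: €73,185 + €5,291 + €3,978 + €58,230 + €2,230 = €142,914 (under)
Q3 2025–Q3 2026: €5,291 + €3,978 + €58,230 + €2,230 + €32,783 = €102,512 (under)
Q4 2025–Q4 2026: €3,978 + €58,230 + €2,230 + €32,783 + €55,719 = €152,940 (under)
Q1 2026–Q1 2027: €58,230 + €2,230 + €32,783 + €55,719 + €2,173 = €151,135 (under)
0 windows exceed the threshold.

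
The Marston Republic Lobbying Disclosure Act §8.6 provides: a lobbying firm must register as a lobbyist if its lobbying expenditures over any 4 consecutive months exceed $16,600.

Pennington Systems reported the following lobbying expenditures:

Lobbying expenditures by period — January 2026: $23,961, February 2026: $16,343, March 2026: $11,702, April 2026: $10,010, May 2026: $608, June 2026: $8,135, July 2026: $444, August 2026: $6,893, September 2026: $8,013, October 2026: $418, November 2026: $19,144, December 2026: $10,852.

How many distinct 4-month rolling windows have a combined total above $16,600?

7

January 2026–April 2026: $23,961 + $16,343 + $11,702 + $10,010 = $62,016 (over)
February 2026–May 2026: $16,343 + $11,702 + $10,010 + $608 = $38,663 (over)
March 2026–June 2026: $11,702 + $10,010 + $608 + $8,135 = $30,455 (over)
April 2026–July 2026: $10,010 + $608 + $8,135 + $444 = $19,197 (over)
May 2026–August 2026: $608 + $8,135 + $444 + $6,893 = $16,080 (under)
June 2026–September 2026: $8,135 + $444 + $6,893 + $8,013 = $23,485 (over)
July 2026–October 2026: $444 + $6,893 + $8,013 + $418 = $15,768 (under)
August 2026–November 2026: $6,893 + $8,013 + $418 + $19,144 = $34,468 (over)
September 2026–December 2026: $8,013 + $418 + $19,144 + $10,852 = $38,427 (over)
7 windows exceed the threshold.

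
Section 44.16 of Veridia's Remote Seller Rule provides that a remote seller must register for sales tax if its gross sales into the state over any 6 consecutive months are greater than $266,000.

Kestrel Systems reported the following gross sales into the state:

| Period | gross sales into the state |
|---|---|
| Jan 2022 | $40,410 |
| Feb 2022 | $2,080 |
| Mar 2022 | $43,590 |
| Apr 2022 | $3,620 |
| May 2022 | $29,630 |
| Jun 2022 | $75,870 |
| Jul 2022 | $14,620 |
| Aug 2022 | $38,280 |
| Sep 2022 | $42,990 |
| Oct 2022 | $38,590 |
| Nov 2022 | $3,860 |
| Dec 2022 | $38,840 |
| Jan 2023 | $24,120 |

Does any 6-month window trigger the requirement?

Jan 2022–Jun 2022: $40,410 + $2,080 + $43,590 + $3,620 + $29,630 + $75,870 = $195,200 (under)
Feb 2022–Jul 2022: $2,080 + $43,590 + $3,620 + $29,630 + $75,870 + $14,620 = $169,410 (under)
Mar 2022–Aug 2022: $43,590 + $3,620 + $29,630 + $75,870 + $14,620 + $38,280 = $205,610 (under)
Apr 2022–Sep 2022: $3,620 + $29,630 + $75,870 + $14,620 + $38,280 + $42,990 = $205,010 (under)
May 2022–Oct 2022: $29,630 + $75,870 + $14,620 + $38,280 + $42,990 + $38,590 = $239,980 (under)
Jun 2022–Nov 2022: $75,870 + $14,620 + $38,280 + $42,990 + $38,590 + $3,860 = $214,210 (under)
Jul 2022–Dec 2022: $14,620 + $38,280 + $42,990 + $38,590 + $3,860 + $38,840 = $177,180 (under)
Aug 2022–Jan 2023: $38,280 + $42,990 + $38,590 + $3,860 + $38,840 + $24,120 = $186,680 (under)
No window exceeds $266,000.

No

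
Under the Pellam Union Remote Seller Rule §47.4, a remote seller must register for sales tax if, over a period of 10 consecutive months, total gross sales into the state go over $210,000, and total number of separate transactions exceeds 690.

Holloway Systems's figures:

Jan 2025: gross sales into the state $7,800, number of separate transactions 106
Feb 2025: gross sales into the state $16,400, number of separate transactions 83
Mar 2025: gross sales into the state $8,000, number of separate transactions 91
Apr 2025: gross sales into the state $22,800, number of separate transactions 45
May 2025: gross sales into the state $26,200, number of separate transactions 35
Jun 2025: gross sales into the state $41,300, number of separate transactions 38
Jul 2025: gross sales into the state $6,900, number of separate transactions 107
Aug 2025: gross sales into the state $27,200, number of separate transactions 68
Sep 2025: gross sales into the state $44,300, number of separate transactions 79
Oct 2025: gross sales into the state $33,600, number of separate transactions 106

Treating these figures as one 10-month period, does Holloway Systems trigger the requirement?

Yes

Total gross sales into the state: $7,800 + $16,400 + $8,000 + $22,800 + $26,200 + $41,300 + $6,900 + $27,200 + $44,300 + $33,600 = $234,500 (> $210,000).
Total number of separate transactions: 106 + 83 + 91 + 45 + 35 + 38 + 107 + 68 + 79 + 106 = 758 (> 690).
The test is 'and': both thresholds are exceeded.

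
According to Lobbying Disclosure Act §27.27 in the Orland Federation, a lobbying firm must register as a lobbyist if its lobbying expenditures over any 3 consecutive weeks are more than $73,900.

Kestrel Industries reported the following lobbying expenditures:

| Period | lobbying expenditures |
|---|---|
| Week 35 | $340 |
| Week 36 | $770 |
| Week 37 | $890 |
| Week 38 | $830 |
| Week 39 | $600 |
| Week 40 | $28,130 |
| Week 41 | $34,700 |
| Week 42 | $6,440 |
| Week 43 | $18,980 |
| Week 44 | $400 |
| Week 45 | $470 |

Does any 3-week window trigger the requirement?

No

Week 35–Week 37: $340 + $770 + $890 = $2,000 (under)
Week 36–Week 38: $770 + $890 + $830 = $2,490 (under)
Week 37–Week 39: $890 + $830 + $600 = $2,320 (under)
Week 38–Week 40: $830 + $600 + $28,130 = $29,560 (under)
Week 39–Week 41: $600 + $28,130 + $34,700 = $63,430 (under)
Week 40–Week 42: $28,130 + $34,700 + $6,440 = $69,270 (under)
Week 41–Week 43: $34,700 + $6,440 + $18,980 = $60,120 (under)
Week 42–Week 44: $6,440 + $18,980 + $400 = $25,820 (under)
Week 43–Week 45: $18,980 + $400 + $470 = $19,850 (under)
No window exceeds $73,900.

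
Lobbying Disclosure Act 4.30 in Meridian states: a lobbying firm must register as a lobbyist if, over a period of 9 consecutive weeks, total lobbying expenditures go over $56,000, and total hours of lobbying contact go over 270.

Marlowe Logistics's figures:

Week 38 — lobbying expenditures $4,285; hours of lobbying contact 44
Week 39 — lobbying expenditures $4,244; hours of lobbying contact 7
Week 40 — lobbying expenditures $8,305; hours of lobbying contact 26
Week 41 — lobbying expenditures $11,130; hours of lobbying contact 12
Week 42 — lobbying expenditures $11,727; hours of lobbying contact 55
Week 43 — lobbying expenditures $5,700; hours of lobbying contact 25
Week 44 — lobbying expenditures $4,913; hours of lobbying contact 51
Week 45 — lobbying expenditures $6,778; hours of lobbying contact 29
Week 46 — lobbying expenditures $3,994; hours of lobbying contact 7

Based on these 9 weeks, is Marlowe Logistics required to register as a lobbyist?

No

Total lobbying expenditures: $4,285 + $4,244 + $8,305 + $11,130 + $11,727 + $5,700 + $4,913 + $6,778 + $3,994 = $61,076 (> $56,000).
Total hours of lobbying contact: 44 + 7 + 26 + 12 + 55 + 25 + 51 + 29 + 7 = 256 (≤ 270).
The test is 'and': the rule requires both, and at least one is not exceeded.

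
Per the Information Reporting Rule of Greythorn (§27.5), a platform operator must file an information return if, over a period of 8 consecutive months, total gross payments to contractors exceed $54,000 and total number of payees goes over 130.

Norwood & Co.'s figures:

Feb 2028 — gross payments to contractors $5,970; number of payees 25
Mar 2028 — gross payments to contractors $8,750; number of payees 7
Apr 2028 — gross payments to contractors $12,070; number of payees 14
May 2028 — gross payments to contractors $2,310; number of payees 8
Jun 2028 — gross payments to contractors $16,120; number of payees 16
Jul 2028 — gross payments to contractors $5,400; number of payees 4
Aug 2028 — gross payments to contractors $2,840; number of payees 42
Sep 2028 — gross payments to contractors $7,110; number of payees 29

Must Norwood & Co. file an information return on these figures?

Total gross payments to contractors: $5,970 + $8,750 + $12,070 + $2,310 + $16,120 + $5,400 + $2,840 + $7,110 = $60,570 (> $54,000).
Total number of payees: 25 + 7 + 14 + 8 + 16 + 4 + 42 + 29 = 145 (> 130).
The test is 'and': both thresholds are exceeded.

Yes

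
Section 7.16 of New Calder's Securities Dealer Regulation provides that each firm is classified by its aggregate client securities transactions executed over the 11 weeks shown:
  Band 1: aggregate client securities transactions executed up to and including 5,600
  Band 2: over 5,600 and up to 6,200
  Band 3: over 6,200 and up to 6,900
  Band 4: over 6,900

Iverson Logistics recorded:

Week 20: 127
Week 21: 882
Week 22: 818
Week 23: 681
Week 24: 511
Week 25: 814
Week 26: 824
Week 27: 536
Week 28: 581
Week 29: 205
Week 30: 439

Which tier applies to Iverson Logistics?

Band 3

Aggregate client securities transactions executed: 127 + 882 + 818 + 681 + 511 + 814 + 824 + 536 + 581 + 205 + 439 = 6,418.
6,200 < 6,418 ≤ 6,900, so Band 3 applies.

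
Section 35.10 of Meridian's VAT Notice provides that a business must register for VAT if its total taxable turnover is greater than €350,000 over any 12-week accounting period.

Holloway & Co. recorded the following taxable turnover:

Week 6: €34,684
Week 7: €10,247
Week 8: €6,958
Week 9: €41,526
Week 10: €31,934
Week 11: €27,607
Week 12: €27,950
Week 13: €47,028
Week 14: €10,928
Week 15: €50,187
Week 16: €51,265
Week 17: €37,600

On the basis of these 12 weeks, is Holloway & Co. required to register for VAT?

Total taxable turnover: €34,684 + €10,247 + €6,958 + €41,526 + €31,934 + €27,607 + €27,950 + €47,028 + €10,928 + €50,187 + €51,265 + €37,600 = €377,914.
€377,914 > €350,000, so the threshold is exceeded.

Yes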